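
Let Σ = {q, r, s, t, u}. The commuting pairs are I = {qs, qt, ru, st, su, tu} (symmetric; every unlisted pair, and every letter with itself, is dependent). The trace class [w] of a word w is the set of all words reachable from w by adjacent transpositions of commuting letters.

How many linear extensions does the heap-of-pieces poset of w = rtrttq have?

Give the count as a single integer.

3

0(r) covers ∅
1(t) covers 0:r
2(r) covers 1:t
3(t) covers 2:r
4(t) covers 3:t
5(q) covers 2:r
floor of heap: 0:r
completions by unplaced set U, small U first (add the entries for U minus each lowest piece of U):
  |U|=1: {4}:1  {5}:1
  |U|=2: {3,4}:1  {4,5}:2
  |U|=3: {3,4,5}:3
  |U|=4: {2,3,4,5}:3
  start at 0(r): 3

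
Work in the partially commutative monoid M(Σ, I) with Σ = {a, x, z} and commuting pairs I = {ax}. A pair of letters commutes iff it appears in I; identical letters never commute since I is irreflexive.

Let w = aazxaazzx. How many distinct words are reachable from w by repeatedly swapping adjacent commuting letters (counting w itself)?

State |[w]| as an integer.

0(a) covers ∅
1(a) covers 0:a
2(z) covers 1:a
3(x) covers 2:z
4(a) covers 2:z
5(a) covers 4:a
6(z) covers 3:x, 5:a
7(z) covers 6:z
8(x) covers 7:z
floor of heap: 0:a
completions by unplaced set U, small U first (add the entries for U minus each lowest piece of U):
  |U|=1: {8}:1
  |U|=2: {7,8}:1
  |U|=3: {6,7,8}:1
  |U|=4: {3,6,7,8}:1  {5,6,7,8}:1
  |U|=5: {3,5,6,7,8}:2  {4,5,6,7,8}:1
  |U|=6: {3,4,5,6,7,8}:3
  |U|=7: {2,3,4,5,6,7,8}:3
  start at 0(a): 3

3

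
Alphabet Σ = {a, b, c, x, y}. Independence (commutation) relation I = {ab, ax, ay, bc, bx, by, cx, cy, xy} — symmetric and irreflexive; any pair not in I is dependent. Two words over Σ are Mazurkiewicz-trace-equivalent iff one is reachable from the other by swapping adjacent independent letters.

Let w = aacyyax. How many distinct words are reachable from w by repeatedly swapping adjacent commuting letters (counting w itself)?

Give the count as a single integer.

0(a) covers ∅
1(a) covers 0:a
2(c) covers 1:a
3(y) covers ∅
4(y) covers 3:y
5(a) covers 2:c
6(x) covers ∅
floor of heap: 0:a, 3:y, 6:x
completions by unplaced set U, small U first (add the entries for U minus each lowest piece of U):
  |U|=1: {4}:1  {5}:1  {6}:1
  |U|=2: {2,5}:1  {3,4}:1  {4,5}:2  {4,6}:2  {5,6}:2
  |U|=3: {1,2,5}:1  {2,4,5}:3  {2,5,6}:3  {3,4,5}:3  {3,4,6}:3  {4,5,6}:6
  |U|=4: {0,1,2,5}:1  {1,2,4,5}:4  {1,2,5,6}:4  {2,3,4,5}:6  {2,4,5,6}:12  {3,4,5,6}:12
  |U|=5: {0,1,2,4,5}:5  {0,1,2,5,6}:5  {1,2,3,4,5}:10  {1,2,4,5,6}:20  {2,3,4,5,6}:30
  start at 0(a): 60
  start at 3(y): 30
  start at 6(x): 15
sum over floor = 105

105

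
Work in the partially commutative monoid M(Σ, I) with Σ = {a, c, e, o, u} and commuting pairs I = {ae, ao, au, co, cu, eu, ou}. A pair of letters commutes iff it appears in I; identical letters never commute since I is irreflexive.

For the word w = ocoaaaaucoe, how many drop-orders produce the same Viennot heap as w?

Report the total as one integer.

924

piece 0:o — minimal
piece 1:c — minimal
piece 2:o rests on {0:o}
piece 3:a rests on {1:c}
piece 4:a rests on {3:a}
piece 5:a rests on {4:a}
piece 6:a rests on {5:a}
piece 7:u — minimal
piece 8:c rests on {6:a}
piece 9:o rests on {2:o}
piece 10:e rests on {8:c, 9:o}
minimal pieces: {0:o, 1:c, 7:u}
ways to finish when only these pieces remain (= sum over removing one remaining piece with nothing left below it):
  1 left: {7}→1  {10}→1
  2 left: {7,10}→2  {8,10}→1  {9,10}→1
  3 left: {2,9,10}→1  {6,8,10}→1  {7,8,10}→3  {7,9,10}→3  {8,9,10}→2
  4 left: {0,2,9,10}→1  {2,7,9,10}→4  {2,8,9,10}→3  {5,6,8,10}→1  {6,7,8,10}→4  {6,8,9,10}→3  {7,8,9,10}→8
  5 left: {0,2,7,9,10}→5  {0,2,8,9,10}→4  {2,6,8,9,10}→6  {2,7,8,9,10}→15  {4,5,6,8,10}→1  {5,6,7,8,10}→5  {5,6,8,9,10}→4  {6,7,8,9,10}→15
  6 left: {0,2,6,8,9,10}→10  {0,2,7,8,9,10}→24  {2,5,6,8,9,10}→10  {2,6,7,8,9,10}→36  {3,4,5,6,8,10}→1  {4,5,6,7,8,10}→6  {4,5,6,8,9,10}→5  {5,6,7,8,9,10}→24
  7 left: {0,2,5,6,8,9,10}→20  {0,2,6,7,8,9,10}→70  {1,3,4,5,6,8,10}→1  {2,4,5,6,8,9,10}→15  {2,5,6,7,8,9,10}→70  {3,4,5,6,7,8,10}→7  {3,4,5,6,8,9,10}→6  {4,5,6,7,8,9,10}→35
  8 left: {0,2,4,5,6,8,9,10}→35  {0,2,5,6,7,8,9,10}→160  {1,3,4,5,6,7,8,10}→8  {1,3,4,5,6,8,9,10}→7  {2,3,4,5,6,8,9,10}→21  {2,4,5,6,7,8,9,10}→120  {3,4,5,6,7,8,9,10}→48
  9 left: {0,2,3,4,5,6,8,9,10}→56  {0,2,4,5,6,7,8,9,10}→315  {1,2,3,4,5,6,8,9,10}→28  {1,3,4,5,6,7,8,9,10}→63  {2,3,4,5,6,7,8,9,10}→189
  placing 0:o first → 280 extensions
  placing 1:c first → 560 extensions
  placing 7:u first → 84 extensions
total linear extensions = 924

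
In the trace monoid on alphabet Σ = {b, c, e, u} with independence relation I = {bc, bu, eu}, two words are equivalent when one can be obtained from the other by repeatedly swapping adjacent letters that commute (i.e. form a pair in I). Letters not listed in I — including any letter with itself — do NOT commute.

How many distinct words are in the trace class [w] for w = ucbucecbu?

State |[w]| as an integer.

#0=u has no predecessor
#1=c depends on [0:u]
#2=b has no predecessor
#3=u depends on [1:c]
#4=c depends on [3:u]
#5=e depends on [2:b, 4:c]
#6=c depends on [5:e]
#7=b depends on [5:e]
#8=u depends on [6:c]
sources: [0:u, 2:b]
N(rest) = Σ N(rest − s) over sources s of rest; N(one piece) = 1:
  size 1 → [7]=1  [8]=1
  size 2 → [6,8]=1  [7,8]=2
  size 3 → [6,7,8]=3
  size 4 → [5,6,7,8]=3
  size 5 → [2,5,6,7,8]=3  [4,5,6,7,8]=3
  size 6 → [2,4,5,6,7,8]=6  [3,4,5,6,7,8]=3
  size 7 → [1,3,4,5,6,7,8]=3  [2,3,4,5,6,7,8]=9
  first=0(u) contributes 12
  first=2(b) contributes 3
|[w]| = 15

15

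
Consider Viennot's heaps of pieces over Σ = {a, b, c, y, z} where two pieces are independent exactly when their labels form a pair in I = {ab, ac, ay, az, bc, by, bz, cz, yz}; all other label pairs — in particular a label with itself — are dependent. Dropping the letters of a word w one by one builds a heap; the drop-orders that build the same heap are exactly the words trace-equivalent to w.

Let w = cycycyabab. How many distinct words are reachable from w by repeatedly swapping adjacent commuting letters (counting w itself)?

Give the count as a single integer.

1260

0(c) covers ∅
1(y) covers 0:c
2(c) covers 1:y
3(y) covers 2:c
4(c) covers 3:y
5(y) covers 4:c
6(a) covers ∅
7(b) covers ∅
8(a) covers 6:a
9(b) covers 7:b
floor of heap: 0:c, 6:a, 7:b
completions by unplaced set U, small U first (add the entries for U minus each lowest piece of U):
  |U|=1: {5}:1  {8}:1  {9}:1
  |U|=2: {4,5}:1  {5,8}:2  {5,9}:2  {6,8}:1  {7,9}:1  {8,9}:2
  |U|=3: {3,4,5}:1  {4,5,8}:3  {4,5,9}:3  {5,6,8}:3  {5,7,9}:3  {5,8,9}:6  {6,8,9}:3  {7,8,9}:3
  |U|=4: {2,3,4,5}:1  {3,4,5,8}:4  {3,4,5,9}:4  {4,5,6,8}:6  {4,5,7,9}:6  {4,5,8,9}:12  {5,6,8,9}:12  {5,7,8,9}:12  {6,7,8,9}:6
  |U|=5: {1,2,3,4,5}:1  {2,3,4,5,8}:5  {2,3,4,5,9}:5  {3,4,5,6,8}:10  {3,4,5,7,9}:10  {3,4,5,8,9}:20  {4,5,6,8,9}:30  {4,5,7,8,9}:30  {5,6,7,8,9}:30
  |U|=6: {0,1,2,3,4,5}:1  {1,2,3,4,5,8}:6  {1,2,3,4,5,9}:6  {2,3,4,5,6,8}:15  {2,3,4,5,7,9}:15  {2,3,4,5,8,9}:30  {3,4,5,6,8,9}:60  {3,4,5,7,8,9}:60  {4,5,6,7,8,9}:90
  |U|=7: {0,1,2,3,4,5,8}:7  {0,1,2,3,4,5,9}:7  {1,2,3,4,5,6,8}:21  {1,2,3,4,5,7,9}:21  {1,2,3,4,5,8,9}:42  {2,3,4,5,6,8,9}:105  {2,3,4,5,7,8,9}:105  {3,4,5,6,7,8,9}:210
  |U|=8: {0,1,2,3,4,5,6,8}:28  {0,1,2,3,4,5,7,9}:28  {0,1,2,3,4,5,8,9}:56  {1,2,3,4,5,6,8,9}:168  {1,2,3,4,5,7,8,9}:168  {2,3,4,5,6,7,8,9}:420
  start at 0(c): 756
  start at 6(a): 252
  start at 7(b): 252
sum over floor = 1260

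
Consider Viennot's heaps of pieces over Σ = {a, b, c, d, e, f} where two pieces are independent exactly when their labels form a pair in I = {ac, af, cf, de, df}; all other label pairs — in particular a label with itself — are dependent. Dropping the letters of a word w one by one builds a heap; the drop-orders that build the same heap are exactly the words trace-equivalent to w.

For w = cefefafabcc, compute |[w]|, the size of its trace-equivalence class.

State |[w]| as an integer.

6

0(c) covers ∅
1(e) covers 0:c
2(f) covers 1:e
3(e) covers 2:f
4(f) covers 3:e
5(a) covers 3:e
6(f) covers 4:f
7(a) covers 5:a
8(b) covers 6:f, 7:a
9(c) covers 8:b
10(c) covers 9:c
floor of heap: 0:c
completions by unplaced set U, small U first (add the entries for U minus each lowest piece of U):
  |U|=1: {10}:1
  |U|=2: {9,10}:1
  |U|=3: {8,9,10}:1
  |U|=4: {6,8,9,10}:1  {7,8,9,10}:1
  |U|=5: {4,6,8,9,10}:1  {5,7,8,9,10}:1  {6,7,8,9,10}:2
  |U|=6: {4,6,7,8,9,10}:3  {5,6,7,8,9,10}:3
  |U|=7: {4,5,6,7,8,9,10}:6
  |U|=8: {3,4,5,6,7,8,9,10}:6
  |U|=9: {2,3,4,5,6,7,8,9,10}:6
  start at 0(c): 6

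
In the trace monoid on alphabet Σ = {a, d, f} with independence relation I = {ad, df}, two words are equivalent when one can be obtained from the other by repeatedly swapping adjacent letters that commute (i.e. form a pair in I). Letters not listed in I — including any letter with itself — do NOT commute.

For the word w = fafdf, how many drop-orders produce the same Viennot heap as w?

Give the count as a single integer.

#0=f has no predecessor
#1=a depends on [0:f]
#2=f depends on [1:a]
#3=d has no predecessor
#4=f depends on [2:f]
sources: [0:f, 3:d]
N(rest) = Σ N(rest − s) over sources s of rest; N(one piece) = 1:
  size 1 → [3]=1  [4]=1
  size 2 → [2,4]=1  [3,4]=2
  size 3 → [1,2,4]=1  [2,3,4]=3
  first=0(f) contributes 4
  first=3(d) contributes 1
|[w]| = 5

5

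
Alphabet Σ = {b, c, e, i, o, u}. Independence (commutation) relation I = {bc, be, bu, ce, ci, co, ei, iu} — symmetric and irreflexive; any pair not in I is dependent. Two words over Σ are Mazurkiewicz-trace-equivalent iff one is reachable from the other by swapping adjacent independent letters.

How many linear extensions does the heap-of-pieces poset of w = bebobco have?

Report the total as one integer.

drop 0:b onto floor
drop 1:e onto floor
drop 2:b onto {0:b}
drop 3:o onto {1:e, 2:b}
drop 4:b onto {3:o}
drop 5:c onto floor
drop 6:o onto {4:b}
ground layer = {0:b, 1:e, 5:c}
drop-orders for the pieces not yet dropped (sum over which currently-grounded one goes next):
  1 to go: {5} 1  {6} 1
  2 to go: {4,6} 1  {5,6} 2
  3 to go: {3,4,6} 1  {4,5,6} 3
  4 to go: {1,3,4,6} 1  {2,3,4,6} 1  {3,4,5,6} 4
  5 to go: {0,2,3,4,6} 1  {1,2,3,4,6} 2  {1,3,4,5,6} 5  {2,3,4,5,6} 5
  if 0:b drops first: 12 orders
  if 1:e drops first: 6 orders
  if 5:c drops first: 3 orders
heap linearizations: 21

21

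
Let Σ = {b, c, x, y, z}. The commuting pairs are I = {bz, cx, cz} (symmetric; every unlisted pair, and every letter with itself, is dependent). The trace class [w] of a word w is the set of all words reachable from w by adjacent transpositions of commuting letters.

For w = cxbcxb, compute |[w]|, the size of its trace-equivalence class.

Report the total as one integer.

4

drop 0:c onto floor
drop 1:x onto floor
drop 2:b onto {0:c, 1:x}
drop 3:c onto {2:b}
drop 4:x onto {2:b}
drop 5:b onto {3:c, 4:x}
ground layer = {0:c, 1:x}
drop-orders for the pieces not yet dropped (sum over which currently-grounded one goes next):
  1 to go: {5} 1
  2 to go: {3,5} 1  {4,5} 1
  3 to go: {3,4,5} 2
  4 to go: {2,3,4,5} 2
  if 0:c drops first: 2 orders
  if 1:x drops first: 2 orders
heap linearizations: 4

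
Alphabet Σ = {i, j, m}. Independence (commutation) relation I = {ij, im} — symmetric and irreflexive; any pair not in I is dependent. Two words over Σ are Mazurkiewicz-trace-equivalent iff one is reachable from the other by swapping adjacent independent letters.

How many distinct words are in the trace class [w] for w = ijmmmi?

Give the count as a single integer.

15

#0=i has no predecessor
#1=j has no predecessor
#2=m depends on [1:j]
#3=m depends on [2:m]
#4=m depends on [3:m]
#5=i depends on [0:i]
sources: [0:i, 1:j]
N(rest) = Σ N(rest − s) over sources s of rest; N(one piece) = 1:
  size 1 → [4]=1  [5]=1
  size 2 → [0,5]=1  [3,4]=1  [4,5]=2
  size 3 → [0,4,5]=3  [2,3,4]=1  [3,4,5]=3
  size 4 → [0,3,4,5]=6  [1,2,3,4]=1  [2,3,4,5]=4
  first=0(i) contributes 5
  first=1(j) contributes 10
|[w]| = 15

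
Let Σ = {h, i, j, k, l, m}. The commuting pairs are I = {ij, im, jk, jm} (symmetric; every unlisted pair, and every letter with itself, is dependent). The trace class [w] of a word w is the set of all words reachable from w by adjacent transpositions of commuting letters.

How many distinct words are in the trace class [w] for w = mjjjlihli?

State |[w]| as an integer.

0(m) covers ∅
1(j) covers ∅
2(j) covers 1:j
3(j) covers 2:j
4(l) covers 0:m, 3:j
5(i) covers 4:l
6(h) covers 5:i
7(l) covers 6:h
8(i) covers 7:l
floor of heap: 0:m, 1:j
completions by unplaced set U, small U first (add the entries for U minus each lowest piece of U):
  |U|=1: {8}:1
  |U|=2: {7,8}:1
  |U|=3: {6,7,8}:1
  |U|=4: {5,6,7,8}:1
  |U|=5: {4,5,6,7,8}:1
  |U|=6: {0,4,5,6,7,8}:1  {3,4,5,6,7,8}:1
  |U|=7: {0,3,4,5,6,7,8}:2  {2,3,4,5,6,7,8}:1
  start at 0(m): 1
  start at 1(j): 3
sum over floor = 4

4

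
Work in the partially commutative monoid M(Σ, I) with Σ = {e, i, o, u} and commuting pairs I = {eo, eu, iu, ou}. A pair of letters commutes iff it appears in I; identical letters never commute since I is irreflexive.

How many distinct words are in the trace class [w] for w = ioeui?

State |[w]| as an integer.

10

piece 0:i — minimal
piece 1:o rests on {0:i}
piece 2:e rests on {0:i}
piece 3:u — minimal
piece 4:i rests on {1:o, 2:e}
minimal pieces: {0:i, 3:u}
ways to finish when only these pieces remain (= sum over removing one remaining piece with nothing left below it):
  1 left: {3}→1  {4}→1
  2 left: {1,4}→1  {2,4}→1  {3,4}→2
  3 left: {1,2,4}→2  {1,3,4}→3  {2,3,4}→3
  placing 0:i first → 8 extensions
  placing 3:u first → 2 extensions
total linear extensions = 10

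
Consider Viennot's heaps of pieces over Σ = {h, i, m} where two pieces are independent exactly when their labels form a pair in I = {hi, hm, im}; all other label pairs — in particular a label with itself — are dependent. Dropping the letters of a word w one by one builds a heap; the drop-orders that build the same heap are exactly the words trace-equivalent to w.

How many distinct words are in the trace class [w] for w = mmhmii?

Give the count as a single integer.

0(m) covers ∅
1(m) covers 0:m
2(h) covers ∅
3(m) covers 1:m
4(i) covers ∅
5(i) covers 4:i
floor of heap: 0:m, 2:h, 4:i
completions by unplaced set U, small U first (add the entries for U minus each lowest piece of U):
  |U|=1: {2}:1  {3}:1  {5}:1
  |U|=2: {1,3}:1  {2,3}:2  {2,5}:2  {3,5}:2  {4,5}:1
  |U|=3: {0,1,3}:1  {1,2,3}:3  {1,3,5}:3  {2,3,5}:6  {2,4,5}:3  {3,4,5}:3
  |U|=4: {0,1,2,3}:4  {0,1,3,5}:4  {1,2,3,5}:12  {1,3,4,5}:6  {2,3,4,5}:12
  start at 0(m): 30
  start at 2(h): 10
  start at 4(i): 20
sum over floor = 60

60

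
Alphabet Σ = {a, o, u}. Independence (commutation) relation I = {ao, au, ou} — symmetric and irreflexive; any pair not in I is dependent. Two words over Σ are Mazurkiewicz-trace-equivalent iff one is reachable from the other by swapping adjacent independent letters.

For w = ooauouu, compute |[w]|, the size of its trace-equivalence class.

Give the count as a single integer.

140

#0=o has no predecessor
#1=o depends on [0:o]
#2=a has no predecessor
#3=u has no predecessor
#4=o depends on [1:o]
#5=u depends on [3:u]
#6=u depends on [5:u]
sources: [0:o, 2:a, 3:u]
N(rest) = Σ N(rest − s) over sources s of rest; N(one piece) = 1:
  size 1 → [2]=1  [4]=1  [6]=1
  size 2 → [1,4]=1  [2,4]=2  [2,6]=2  [4,6]=2  [5,6]=1
  size 3 → [0,1,4]=1  [1,2,4]=3  [1,4,6]=3  [2,4,6]=6  [2,5,6]=3  [3,5,6]=1  [4,5,6]=3
  size 4 → [0,1,2,4]=4  [0,1,4,6]=4  [1,2,4,6]=12  [1,4,5,6]=6  [2,3,5,6]=4  [2,4,5,6]=12  [3,4,5,6]=4
  size 5 → [0,1,2,4,6]=20  [0,1,4,5,6]=10  [1,2,4,5,6]=30  [1,3,4,5,6]=10  [2,3,4,5,6]=20
  first=0(o) contributes 60
  first=2(a) contributes 20
  first=3(u) contributes 60
|[w]| = 140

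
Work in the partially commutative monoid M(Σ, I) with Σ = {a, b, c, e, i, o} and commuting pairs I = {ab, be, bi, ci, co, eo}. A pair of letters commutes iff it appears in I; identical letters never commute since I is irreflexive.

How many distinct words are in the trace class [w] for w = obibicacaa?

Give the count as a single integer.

10

piece 0:o — minimal
piece 1:b rests on {0:o}
piece 2:i rests on {0:o}
piece 3:b rests on {1:b}
piece 4:i rests on {2:i}
piece 5:c rests on {3:b}
piece 6:a rests on {4:i, 5:c}
piece 7:c rests on {6:a}
piece 8:a rests on {7:c}
piece 9:a rests on {8:a}
minimal pieces: {0:o}
ways to finish when only these pieces remain (= sum over removing one remaining piece with nothing left below it):
  1 left: {9}→1
  2 left: {8,9}→1
  3 left: {7,8,9}→1
  4 left: {6,7,8,9}→1
  5 left: {4,6,7,8,9}→1  {5,6,7,8,9}→1
  6 left: {2,4,6,7,8,9}→1  {3,5,6,7,8,9}→1  {4,5,6,7,8,9}→2
  7 left: {1,3,5,6,7,8,9}→1  {2,4,5,6,7,8,9}→3  {3,4,5,6,7,8,9}→3
  8 left: {1,3,4,5,6,7,8,9}→4  {2,3,4,5,6,7,8,9}→6
  placing 0:o first → 10 extensions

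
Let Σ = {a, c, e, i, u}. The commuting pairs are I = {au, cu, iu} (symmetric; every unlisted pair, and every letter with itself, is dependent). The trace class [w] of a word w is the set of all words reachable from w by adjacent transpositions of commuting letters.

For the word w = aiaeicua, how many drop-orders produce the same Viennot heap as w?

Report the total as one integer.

4

0(a) covers ∅
1(i) covers 0:a
2(a) covers 1:i
3(e) covers 2:a
4(i) covers 3:e
5(c) covers 4:i
6(u) covers 3:e
7(a) covers 5:c
floor of heap: 0:a
completions by unplaced set U, small U first (add the entries for U minus each lowest piece of U):
  |U|=1: {6}:1  {7}:1
  |U|=2: {5,7}:1  {6,7}:2
  |U|=3: {4,5,7}:1  {5,6,7}:3
  |U|=4: {4,5,6,7}:4
  |U|=5: {3,4,5,6,7}:4
  |U|=6: {2,3,4,5,6,7}:4
  start at 0(a): 4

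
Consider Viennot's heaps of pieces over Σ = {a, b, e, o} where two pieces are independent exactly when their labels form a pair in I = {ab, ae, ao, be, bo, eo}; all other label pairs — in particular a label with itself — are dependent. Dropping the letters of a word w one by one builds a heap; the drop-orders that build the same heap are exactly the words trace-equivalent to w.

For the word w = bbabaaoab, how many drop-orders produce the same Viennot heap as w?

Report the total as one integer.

piece 0:b — minimal
piece 1:b rests on {0:b}
piece 2:a — minimal
piece 3:b rests on {1:b}
piece 4:a rests on {2:a}
piece 5:a rests on {4:a}
piece 6:o — minimal
piece 7:a rests on {5:a}
piece 8:b rests on {3:b}
minimal pieces: {0:b, 2:a, 6:o}
ways to finish when only these pieces remain (= sum over removing one remaining piece with nothing left below it):
  1 left: {6}→1  {7}→1  {8}→1
  2 left: {3,8}→1  {5,7}→1  {6,7}→2  {6,8}→2  {7,8}→2
  3 left: {1,3,8}→1  {3,6,8}→3  {3,7,8}→3  {4,5,7}→1  {5,6,7}→3  {5,7,8}→3  {6,7,8}→6
  4 left: {0,1,3,8}→1  {1,3,6,8}→4  {1,3,7,8}→4  {2,4,5,7}→1  {3,5,7,8}→6  {3,6,7,8}→12  {4,5,6,7}→4  {4,5,7,8}→4  {5,6,7,8}→12
  5 left: {0,1,3,6,8}→5  {0,1,3,7,8}→5  {1,3,5,7,8}→10  {1,3,6,7,8}→20  {2,4,5,6,7}→5  {2,4,5,7,8}→5  {3,4,5,7,8}→10  {3,5,6,7,8}→30  {4,5,6,7,8}→20
  6 left: {0,1,3,5,7,8}→15  {0,1,3,6,7,8}→30  {1,3,4,5,7,8}→20  {1,3,5,6,7,8}→60  {2,3,4,5,7,8}→15  {2,4,5,6,7,8}→30  {3,4,5,6,7,8}→60
  7 left: {0,1,3,4,5,7,8}→35  {0,1,3,5,6,7,8}→105  {1,2,3,4,5,7,8}→35  {1,3,4,5,6,7,8}→140  {2,3,4,5,6,7,8}→105
  placing 0:b first → 280 extensions
  placing 2:a first → 280 extensions
  placing 6:o first → 70 extensions
total linear extensions = 630

630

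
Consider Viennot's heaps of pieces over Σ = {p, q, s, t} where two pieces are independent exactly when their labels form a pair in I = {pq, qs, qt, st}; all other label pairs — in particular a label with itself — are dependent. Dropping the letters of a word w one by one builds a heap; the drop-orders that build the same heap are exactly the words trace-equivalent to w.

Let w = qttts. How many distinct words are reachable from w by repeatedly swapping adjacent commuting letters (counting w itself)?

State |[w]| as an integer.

20

#0=q has no predecessor
#1=t has no predecessor
#2=t depends on [1:t]
#3=t depends on [2:t]
#4=s has no predecessor
sources: [0:q, 1:t, 4:s]
N(rest) = Σ N(rest − s) over sources s of rest; N(one piece) = 1:
  size 1 → [0]=1  [3]=1  [4]=1
  size 2 → [0,3]=2  [0,4]=2  [2,3]=1  [3,4]=2
  size 3 → [0,2,3]=3  [0,3,4]=6  [1,2,3]=1  [2,3,4]=3
  first=0(q) contributes 4
  first=1(t) contributes 12
  first=4(s) contributes 4
|[w]| = 20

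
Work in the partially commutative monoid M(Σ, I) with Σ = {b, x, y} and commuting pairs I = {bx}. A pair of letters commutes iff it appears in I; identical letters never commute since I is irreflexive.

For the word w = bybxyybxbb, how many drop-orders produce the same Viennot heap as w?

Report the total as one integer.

#0=b has no predecessor
#1=y depends on [0:b]
#2=b depends on [1:y]
#3=x depends on [1:y]
#4=y depends on [2:b, 3:x]
#5=y depends on [4:y]
#6=b depends on [5:y]
#7=x depends on [5:y]
#8=b depends on [6:b]
#9=b depends on [8:b]
sources: [0:b]
N(rest) = Σ N(rest − s) over sources s of rest; N(one piece) = 1:
  size 1 → [7]=1  [9]=1
  size 2 → [7,9]=2  [8,9]=1
  size 3 → [6,8,9]=1  [7,8,9]=3
  size 4 → [6,7,8,9]=4
  size 5 → [5,6,7,8,9]=4
  size 6 → [4,5,6,7,8,9]=4
  size 7 → [2,4,5,6,7,8,9]=4  [3,4,5,6,7,8,9]=4
  size 8 → [2,3,4,5,6,7,8,9]=8
  first=0(b) contributes 8

8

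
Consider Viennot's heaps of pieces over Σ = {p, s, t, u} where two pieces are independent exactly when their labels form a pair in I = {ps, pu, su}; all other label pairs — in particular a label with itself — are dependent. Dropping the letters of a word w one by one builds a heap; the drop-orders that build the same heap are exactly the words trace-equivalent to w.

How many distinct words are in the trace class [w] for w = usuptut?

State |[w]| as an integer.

#0=u has no predecessor
#1=s has no predecessor
#2=u depends on [0:u]
#3=p has no predecessor
#4=t depends on [1:s, 2:u, 3:p]
#5=u depends on [4:t]
#6=t depends on [5:u]
sources: [0:u, 1:s, 3:p]
N(rest) = Σ N(rest − s) over sources s of rest; N(one piece) = 1:
  size 1 → [6]=1
  size 2 → [5,6]=1
  size 3 → [4,5,6]=1
  size 4 → [1,4,5,6]=1  [2,4,5,6]=1  [3,4,5,6]=1
  size 5 → [0,2,4,5,6]=1  [1,2,4,5,6]=2  [1,3,4,5,6]=2  [2,3,4,5,6]=2
  first=0(u) contributes 6
  first=1(s) contributes 3
  first=3(p) contributes 3
|[w]| = 12

12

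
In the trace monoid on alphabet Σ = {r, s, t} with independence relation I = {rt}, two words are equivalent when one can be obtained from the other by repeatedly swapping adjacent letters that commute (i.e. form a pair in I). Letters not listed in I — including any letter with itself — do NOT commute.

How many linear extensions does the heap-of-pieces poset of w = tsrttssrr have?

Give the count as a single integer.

3

#0=t has no predecessor
#1=s depends on [0:t]
#2=r depends on [1:s]
#3=t depends on [1:s]
#4=t depends on [3:t]
#5=s depends on [2:r, 4:t]
#6=s depends on [5:s]
#7=r depends on [6:s]
#8=r depends on [7:r]
sources: [0:t]
N(rest) = Σ N(rest − s) over sources s of rest; N(one piece) = 1:
  size 1 → [8]=1
  size 2 → [7,8]=1
  size 3 → [6,7,8]=1
  size 4 → [5,6,7,8]=1
  size 5 → [2,5,6,7,8]=1  [4,5,6,7,8]=1
  size 6 → [2,4,5,6,7,8]=2  [3,4,5,6,7,8]=1
  size 7 → [2,3,4,5,6,7,8]=3
  first=0(t) contributes 3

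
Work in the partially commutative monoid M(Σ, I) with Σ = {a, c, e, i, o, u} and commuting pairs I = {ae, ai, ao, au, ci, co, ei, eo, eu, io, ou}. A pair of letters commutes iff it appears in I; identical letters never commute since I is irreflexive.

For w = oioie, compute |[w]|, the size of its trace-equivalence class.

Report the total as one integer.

30

#0=o has no predecessor
#1=i has no predecessor
#2=o depends on [0:o]
#3=i depends on [1:i]
#4=e has no predecessor
sources: [0:o, 1:i, 4:e]
N(rest) = Σ N(rest − s) over sources s of rest; N(one piece) = 1:
  size 1 → [2]=1  [3]=1  [4]=1
  size 2 → [0,2]=1  [1,3]=1  [2,3]=2  [2,4]=2  [3,4]=2
  size 3 → [0,2,3]=3  [0,2,4]=3  [1,2,3]=3  [1,3,4]=3  [2,3,4]=6
  first=0(o) contributes 12
  first=1(i) contributes 12
  first=4(e) contributes 6
|[w]| = 30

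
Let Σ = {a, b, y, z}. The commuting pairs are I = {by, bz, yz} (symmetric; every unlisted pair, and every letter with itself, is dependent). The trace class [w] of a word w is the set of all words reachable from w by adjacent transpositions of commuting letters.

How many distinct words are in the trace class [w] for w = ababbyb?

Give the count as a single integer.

#0=a has no predecessor
#1=b depends on [0:a]
#2=a depends on [1:b]
#3=b depends on [2:a]
#4=b depends on [3:b]
#5=y depends on [2:a]
#6=b depends on [4:b]
sources: [0:a]
N(rest) = Σ N(rest − s) over sources s of rest; N(one piece) = 1:
  size 1 → [5]=1  [6]=1
  size 2 → [4,6]=1  [5,6]=2
  size 3 → [3,4,6]=1  [4,5,6]=3
  size 4 → [3,4,5,6]=4
  size 5 → [2,3,4,5,6]=4
  first=0(a) contributes 4

4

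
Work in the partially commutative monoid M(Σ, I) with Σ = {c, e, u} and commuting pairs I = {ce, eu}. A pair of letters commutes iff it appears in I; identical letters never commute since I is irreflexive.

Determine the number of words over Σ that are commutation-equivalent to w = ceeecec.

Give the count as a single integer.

#0=c has no predecessor
#1=e has no predecessor
#2=e depends on [1:e]
#3=e depends on [2:e]
#4=c depends on [0:c]
#5=e depends on [3:e]
#6=c depends on [4:c]
sources: [0:c, 1:e]
N(rest) = Σ N(rest − s) over sources s of rest; N(one piece) = 1:
  size 1 → [5]=1  [6]=1
  size 2 → [3,5]=1  [4,6]=1  [5,6]=2
  size 3 → [0,4,6]=1  [2,3,5]=1  [3,5,6]=3  [4,5,6]=3
  size 4 → [0,4,5,6]=4  [1,2,3,5]=1  [2,3,5,6]=4  [3,4,5,6]=6
  size 5 → [0,3,4,5,6]=10  [1,2,3,5,6]=5  [2,3,4,5,6]=10
  first=0(c) contributes 15
  first=1(e) contributes 20
|[w]| = 35

35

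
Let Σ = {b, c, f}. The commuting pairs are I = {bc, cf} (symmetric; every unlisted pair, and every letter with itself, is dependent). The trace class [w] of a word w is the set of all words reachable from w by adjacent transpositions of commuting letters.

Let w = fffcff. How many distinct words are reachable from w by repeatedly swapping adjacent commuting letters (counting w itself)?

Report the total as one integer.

#0=f has no predecessor
#1=f depends on [0:f]
#2=f depends on [1:f]
#3=c has no predecessor
#4=f depends on [2:f]
#5=f depends on [4:f]
sources: [0:f, 3:c]
N(rest) = Σ N(rest − s) over sources s of rest; N(one piece) = 1:
  size 1 → [3]=1  [5]=1
  size 2 → [3,5]=2  [4,5]=1
  size 3 → [2,4,5]=1  [3,4,5]=3
  size 4 → [1,2,4,5]=1  [2,3,4,5]=4
  first=0(f) contributes 5
  first=3(c) contributes 1
|[w]| = 6

6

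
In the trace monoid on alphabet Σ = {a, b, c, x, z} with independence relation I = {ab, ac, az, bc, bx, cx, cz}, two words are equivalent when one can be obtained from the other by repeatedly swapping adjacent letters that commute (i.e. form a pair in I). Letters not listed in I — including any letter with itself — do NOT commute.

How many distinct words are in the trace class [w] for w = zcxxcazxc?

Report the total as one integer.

piece 0:z — minimal
piece 1:c — minimal
piece 2:x rests on {0:z}
piece 3:x rests on {2:x}
piece 4:c rests on {1:c}
piece 5:a rests on {3:x}
piece 6:z rests on {3:x}
piece 7:x rests on {5:a, 6:z}
piece 8:c rests on {4:c}
minimal pieces: {0:z, 1:c}
ways to finish when only these pieces remain (= sum over removing one remaining piece with nothing left below it):
  1 left: {7}→1  {8}→1
  2 left: {4,8}→1  {5,7}→1  {6,7}→1  {7,8}→2
  3 left: {1,4,8}→1  {4,7,8}→3  {5,6,7}→2  {5,7,8}→3  {6,7,8}→3
  4 left: {1,4,7,8}→4  {3,5,6,7}→2  {4,5,7,8}→6  {4,6,7,8}→6  {5,6,7,8}→8
  5 left: {1,4,5,7,8}→10  {1,4,6,7,8}→10  {2,3,5,6,7}→2  {3,5,6,7,8}→10  {4,5,6,7,8}→20
  6 left: {0,2,3,5,6,7}→2  {1,4,5,6,7,8}→40  {2,3,5,6,7,8}→12  {3,4,5,6,7,8}→30
  7 left: {0,2,3,5,6,7,8}→14  {1,3,4,5,6,7,8}→70  {2,3,4,5,6,7,8}→42
  placing 0:z first → 112 extensions
  placing 1:c first → 56 extensions
total linear extensions = 168

168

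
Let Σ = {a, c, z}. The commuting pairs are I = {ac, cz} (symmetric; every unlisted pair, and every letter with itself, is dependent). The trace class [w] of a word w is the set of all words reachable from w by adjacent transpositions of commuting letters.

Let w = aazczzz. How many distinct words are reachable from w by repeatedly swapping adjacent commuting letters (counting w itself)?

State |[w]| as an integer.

7

0(a) covers ∅
1(a) covers 0:a
2(z) covers 1:a
3(c) covers ∅
4(z) covers 2:z
5(z) covers 4:z
6(z) covers 5:z
floor of heap: 0:a, 3:c
completions by unplaced set U, small U first (add the entries for U minus each lowest piece of U):
  |U|=1: {3}:1  {6}:1
  |U|=2: {3,6}:2  {5,6}:1
  |U|=3: {3,5,6}:3  {4,5,6}:1
  |U|=4: {2,4,5,6}:1  {3,4,5,6}:4
  |U|=5: {1,2,4,5,6}:1  {2,3,4,5,6}:5
  start at 0(a): 6
  start at 3(c): 1
sum over floor = 7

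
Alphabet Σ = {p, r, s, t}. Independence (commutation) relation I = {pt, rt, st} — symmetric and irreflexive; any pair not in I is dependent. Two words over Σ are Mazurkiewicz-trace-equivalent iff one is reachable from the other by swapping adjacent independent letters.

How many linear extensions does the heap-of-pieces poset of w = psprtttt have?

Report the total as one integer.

70

0(p) covers ∅
1(s) covers 0:p
2(p) covers 1:s
3(r) covers 2:p
4(t) covers ∅
5(t) covers 4:t
6(t) covers 5:t
7(t) covers 6:t
floor of heap: 0:p, 4:t
completions by unplaced set U, small U first (add the entries for U minus each lowest piece of U):
  |U|=1: {3}:1  {7}:1
  |U|=2: {2,3}:1  {3,7}:2  {6,7}:1
  |U|=3: {1,2,3}:1  {2,3,7}:3  {3,6,7}:3  {5,6,7}:1
  |U|=4: {0,1,2,3}:1  {1,2,3,7}:4  {2,3,6,7}:6  {3,5,6,7}:4  {4,5,6,7}:1
  |U|=5: {0,1,2,3,7}:5  {1,2,3,6,7}:10  {2,3,5,6,7}:10  {3,4,5,6,7}:5
  |U|=6: {0,1,2,3,6,7}:15  {1,2,3,5,6,7}:20  {2,3,4,5,6,7}:15
  start at 0(p): 35
  start at 4(t): 35
sum over floor = 70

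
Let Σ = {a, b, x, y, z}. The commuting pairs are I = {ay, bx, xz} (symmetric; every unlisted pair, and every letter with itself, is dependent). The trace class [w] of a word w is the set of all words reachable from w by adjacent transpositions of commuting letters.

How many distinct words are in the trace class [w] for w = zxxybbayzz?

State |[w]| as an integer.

6

piece 0:z — minimal
piece 1:x — minimal
piece 2:x rests on {1:x}
piece 3:y rests on {0:z, 2:x}
piece 4:b rests on {3:y}
piece 5:b rests on {4:b}
piece 6:a rests on {5:b}
piece 7:y rests on {5:b}
piece 8:z rests on {6:a, 7:y}
piece 9:z rests on {8:z}
minimal pieces: {0:z, 1:x}
ways to finish when only these pieces remain (= sum over removing one remaining piece with nothing left below it):
  1 left: {9}→1
  2 left: {8,9}→1
  3 left: {6,8,9}→1  {7,8,9}→1
  4 left: {6,7,8,9}→2
  5 left: {5,6,7,8,9}→2
  6 left: {4,5,6,7,8,9}→2
  7 left: {3,4,5,6,7,8,9}→2
  8 left: {0,3,4,5,6,7,8,9}→2  {2,3,4,5,6,7,8,9}→2
  placing 0:z first → 2 extensions
  placing 1:x first → 4 extensions
total linear extensions = 6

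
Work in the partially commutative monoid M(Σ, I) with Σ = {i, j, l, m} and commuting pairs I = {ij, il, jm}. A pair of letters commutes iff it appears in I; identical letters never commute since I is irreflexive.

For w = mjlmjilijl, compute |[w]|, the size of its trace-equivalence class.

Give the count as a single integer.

50

drop 0:m onto floor
drop 1:j onto floor
drop 2:l onto {0:m, 1:j}
drop 3:m onto {2:l}
drop 4:j onto {2:l}
drop 5:i onto {3:m}
drop 6:l onto {3:m, 4:j}
drop 7:i onto {5:i}
drop 8:j onto {6:l}
drop 9:l onto {8:j}
ground layer = {0:m, 1:j}
drop-orders for the pieces not yet dropped (sum over which currently-grounded one goes next):
  1 to go: {7} 1  {9} 1
  2 to go: {5,7} 1  {7,9} 2  {8,9} 1
  3 to go: {5,7,9} 3  {6,8,9} 1  {7,8,9} 3
  4 to go: {4,6,8,9} 1  {5,7,8,9} 6  {6,7,8,9} 4
  5 to go: {4,6,7,8,9} 5  {5,6,7,8,9} 10
  6 to go: {3,5,6,7,8,9} 10  {4,5,6,7,8,9} 15
  7 to go: {3,4,5,6,7,8,9} 25
  8 to go: {2,3,4,5,6,7,8,9} 25
  if 0:m drops first: 25 orders
  if 1:j drops first: 25 orders
heap linearizations: 50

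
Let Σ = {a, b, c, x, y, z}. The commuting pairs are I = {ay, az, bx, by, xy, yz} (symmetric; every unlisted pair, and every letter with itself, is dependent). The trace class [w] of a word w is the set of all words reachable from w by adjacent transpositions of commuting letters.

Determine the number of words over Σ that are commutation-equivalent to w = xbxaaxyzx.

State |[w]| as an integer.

#0=x has no predecessor
#1=b has no predecessor
#2=x depends on [0:x]
#3=a depends on [1:b, 2:x]
#4=a depends on [3:a]
#5=x depends on [4:a]
#6=y has no predecessor
#7=z depends on [5:x]
#8=x depends on [7:z]
sources: [0:x, 1:b, 6:y]
N(rest) = Σ N(rest − s) over sources s of rest; N(one piece) = 1:
  size 1 → [6]=1  [8]=1
  size 2 → [6,8]=2  [7,8]=1
  size 3 → [5,7,8]=1  [6,7,8]=3
  size 4 → [4,5,7,8]=1  [5,6,7,8]=4
  size 5 → [3,4,5,7,8]=1  [4,5,6,7,8]=5
  size 6 → [1,3,4,5,7,8]=1  [2,3,4,5,7,8]=1  [3,4,5,6,7,8]=6
  size 7 → [0,2,3,4,5,7,8]=1  [1,2,3,4,5,7,8]=2  [1,3,4,5,6,7,8]=7  [2,3,4,5,6,7,8]=7
  first=0(x) contributes 16
  first=1(b) contributes 8
  first=6(y) contributes 3
|[w]| = 27

27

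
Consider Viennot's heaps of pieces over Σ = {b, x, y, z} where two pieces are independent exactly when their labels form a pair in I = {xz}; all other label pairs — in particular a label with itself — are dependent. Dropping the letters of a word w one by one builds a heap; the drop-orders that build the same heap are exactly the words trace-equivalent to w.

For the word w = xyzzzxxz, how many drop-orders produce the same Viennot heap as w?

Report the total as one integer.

15

#0=x has no predecessor
#1=y depends on [0:x]
#2=z depends on [1:y]
#3=z depends on [2:z]
#4=z depends on [3:z]
#5=x depends on [1:y]
#6=x depends on [5:x]
#7=z depends on [4:z]
sources: [0:x]
N(rest) = Σ N(rest − s) over sources s of rest; N(one piece) = 1:
  size 1 → [6]=1  [7]=1
  size 2 → [4,7]=1  [5,6]=1  [6,7]=2
  size 3 → [3,4,7]=1  [4,6,7]=3  [5,6,7]=3
  size 4 → [2,3,4,7]=1  [3,4,6,7]=4  [4,5,6,7]=6
  size 5 → [2,3,4,6,7]=5  [3,4,5,6,7]=10
  size 6 → [2,3,4,5,6,7]=15
  first=0(x) contributes 15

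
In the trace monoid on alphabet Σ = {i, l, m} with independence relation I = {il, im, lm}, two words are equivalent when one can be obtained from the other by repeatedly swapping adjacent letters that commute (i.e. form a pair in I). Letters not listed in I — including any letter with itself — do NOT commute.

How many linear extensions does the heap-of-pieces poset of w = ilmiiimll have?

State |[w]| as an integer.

1260

0(i) covers ∅
1(l) covers ∅
2(m) covers ∅
3(i) covers 0:i
4(i) covers 3:i
5(i) covers 4:i
6(m) covers 2:m
7(l) covers 1:l
8(l) covers 7:l
floor of heap: 0:i, 1:l, 2:m
completions by unplaced set U, small U first (add the entries for U minus each lowest piece of U):
  |U|=1: {5}:1  {6}:1  {8}:1
  |U|=2: {2,6}:1  {4,5}:1  {5,6}:2  {5,8}:2  {6,8}:2  {7,8}:1
  |U|=3: {1,7,8}:1  {2,5,6}:3  {2,6,8}:3  {3,4,5}:1  {4,5,6}:3  {4,5,8}:3  {5,6,8}:6  {5,7,8}:3  {6,7,8}:3
  |U|=4: {0,3,4,5}:1  {1,5,7,8}:4  {1,6,7,8}:4  {2,4,5,6}:6  {2,5,6,8}:12  {2,6,7,8}:6  {3,4,5,6}:4  {3,4,5,8}:4  {4,5,6,8}:12  {4,5,7,8}:6  {5,6,7,8}:12
  |U|=5: {0,3,4,5,6}:5  {0,3,4,5,8}:5  {1,2,6,7,8}:10  {1,4,5,7,8}:10  {1,5,6,7,8}:20  {2,3,4,5,6}:10  {2,4,5,6,8}:30  {2,5,6,7,8}:30  {3,4,5,6,8}:20  {3,4,5,7,8}:10  {4,5,6,7,8}:30
  |U|=6: {0,2,3,4,5,6}:15  {0,3,4,5,6,8}:30  {0,3,4,5,7,8}:15  {1,2,5,6,7,8}:60  {1,3,4,5,7,8}:20  {1,4,5,6,7,8}:60  {2,3,4,5,6,8}:60  {2,4,5,6,7,8}:90  {3,4,5,6,7,8}:60
  |U|=7: {0,1,3,4,5,7,8}:35  {0,2,3,4,5,6,8}:105  {0,3,4,5,6,7,8}:105  {1,2,4,5,6,7,8}:210  {1,3,4,5,6,7,8}:140  {2,3,4,5,6,7,8}:210
  start at 0(i): 560
  start at 1(l): 420
  start at 2(m): 280
sum over floor = 1260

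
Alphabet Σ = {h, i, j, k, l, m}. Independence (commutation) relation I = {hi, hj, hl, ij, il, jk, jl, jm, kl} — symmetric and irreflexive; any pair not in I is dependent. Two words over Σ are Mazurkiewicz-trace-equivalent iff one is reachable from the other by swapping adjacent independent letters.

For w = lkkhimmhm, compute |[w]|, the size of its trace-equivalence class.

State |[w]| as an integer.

#0=l has no predecessor
#1=k has no predecessor
#2=k depends on [1:k]
#3=h depends on [2:k]
#4=i depends on [2:k]
#5=m depends on [0:l, 3:h, 4:i]
#6=m depends on [5:m]
#7=h depends on [6:m]
#8=m depends on [7:h]
sources: [0:l, 1:k]
N(rest) = Σ N(rest − s) over sources s of rest; N(one piece) = 1:
  size 1 → [8]=1
  size 2 → [7,8]=1
  size 3 → [6,7,8]=1
  size 4 → [5,6,7,8]=1
  size 5 → [0,5,6,7,8]=1  [3,5,6,7,8]=1  [4,5,6,7,8]=1
  size 6 → [0,3,5,6,7,8]=2  [0,4,5,6,7,8]=2  [3,4,5,6,7,8]=2
  size 7 → [0,3,4,5,6,7,8]=6  [2,3,4,5,6,7,8]=2
  first=0(l) contributes 2
  first=1(k) contributes 8
|[w]| = 10

10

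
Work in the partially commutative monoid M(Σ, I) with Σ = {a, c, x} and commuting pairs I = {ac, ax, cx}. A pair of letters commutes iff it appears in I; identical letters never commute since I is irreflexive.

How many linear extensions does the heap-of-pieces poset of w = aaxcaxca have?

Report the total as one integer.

0(a) covers ∅
1(a) covers 0:a
2(x) covers ∅
3(c) covers ∅
4(a) covers 1:a
5(x) covers 2:x
6(c) covers 3:c
7(a) covers 4:a
floor of heap: 0:a, 2:x, 3:c
completions by unplaced set U, small U first (add the entries for U minus each lowest piece of U):
  |U|=1: {5}:1  {6}:1  {7}:1
  |U|=2: {2,5}:1  {3,6}:1  {4,7}:1  {5,6}:2  {5,7}:2  {6,7}:2
  |U|=3: {1,4,7}:1  {2,5,6}:3  {2,5,7}:3  {3,5,6}:3  {3,6,7}:3  {4,5,7}:3  {4,6,7}:3  {5,6,7}:6
  |U|=4: {0,1,4,7}:1  {1,4,5,7}:4  {1,4,6,7}:4  {2,3,5,6}:6  {2,4,5,7}:6  {2,5,6,7}:12  {3,4,6,7}:6  {3,5,6,7}:12  {4,5,6,7}:12
  |U|=5: {0,1,4,5,7}:5  {0,1,4,6,7}:5  {1,2,4,5,7}:10  {1,3,4,6,7}:10  {1,4,5,6,7}:20  {2,3,5,6,7}:30  {2,4,5,6,7}:30  {3,4,5,6,7}:30
  |U|=6: {0,1,2,4,5,7}:15  {0,1,3,4,6,7}:15  {0,1,4,5,6,7}:30  {1,2,4,5,6,7}:60  {1,3,4,5,6,7}:60  {2,3,4,5,6,7}:90
  start at 0(a): 210
  start at 2(x): 105
  start at 3(c): 105
sum over floor = 420

420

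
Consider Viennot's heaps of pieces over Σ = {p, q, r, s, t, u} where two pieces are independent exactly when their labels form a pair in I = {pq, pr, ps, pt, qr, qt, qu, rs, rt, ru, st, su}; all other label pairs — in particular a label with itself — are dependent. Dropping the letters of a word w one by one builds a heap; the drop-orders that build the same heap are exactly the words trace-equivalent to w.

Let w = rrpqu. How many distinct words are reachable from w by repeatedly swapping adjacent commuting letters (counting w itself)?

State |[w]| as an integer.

#0=r has no predecessor
#1=r depends on [0:r]
#2=p has no predecessor
#3=q has no predecessor
#4=u depends on [2:p]
sources: [0:r, 2:p, 3:q]
N(rest) = Σ N(rest − s) over sources s of rest; N(one piece) = 1:
  size 1 → [1]=1  [3]=1  [4]=1
  size 2 → [0,1]=1  [1,3]=2  [1,4]=2  [2,4]=1  [3,4]=2
  size 3 → [0,1,3]=3  [0,1,4]=3  [1,2,4]=3  [1,3,4]=6  [2,3,4]=3
  first=0(r) contributes 12
  first=2(p) contributes 12
  first=3(q) contributes 6
|[w]| = 30

30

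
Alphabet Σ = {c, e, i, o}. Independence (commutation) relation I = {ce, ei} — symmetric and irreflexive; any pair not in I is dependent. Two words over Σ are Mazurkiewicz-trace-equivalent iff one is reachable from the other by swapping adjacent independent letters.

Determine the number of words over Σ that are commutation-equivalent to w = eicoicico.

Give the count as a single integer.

3

piece 0:e — minimal
piece 1:i — minimal
piece 2:c rests on {1:i}
piece 3:o rests on {0:e, 2:c}
piece 4:i rests on {3:o}
piece 5:c rests on {4:i}
piece 6:i rests on {5:c}
piece 7:c rests on {6:i}
piece 8:o rests on {7:c}
minimal pieces: {0:e, 1:i}
ways to finish when only these pieces remain (= sum over removing one remaining piece with nothing left below it):
  1 left: {8}→1
  2 left: {7,8}→1
  3 left: {6,7,8}→1
  4 left: {5,6,7,8}→1
  5 left: {4,5,6,7,8}→1
  6 left: {3,4,5,6,7,8}→1
  7 left: {0,3,4,5,6,7,8}→1  {2,3,4,5,6,7,8}→1
  placing 0:e first → 1 extensions
  placing 1:i first → 2 extensions
total linear extensions = 3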